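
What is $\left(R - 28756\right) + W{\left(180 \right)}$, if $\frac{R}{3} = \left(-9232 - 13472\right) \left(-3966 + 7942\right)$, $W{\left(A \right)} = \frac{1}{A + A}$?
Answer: $- \frac{97503144479}{360} \approx -2.7084 \cdot 10^{8}$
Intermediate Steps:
$W{\left(A \right)} = \frac{1}{2 A}$
$R = -270813312$ ($R = 3 \left(-9232 - 13472\right) \left(-3966 + 7942\right) = 3 \left(\left(-22704\right) 3976\right) = 3 \left(-90271104\right) = -270813312$)
$\left(R - 28756\right) + W{\left(180 \right)} = \left(-270813312 - 28756\right) + \frac{1}{2 \cdot 180} = -270842068 + \frac{1}{2} \cdot \frac{1}{180} = -270842068 + \frac{1}{360} = - \frac{97503144479}{360}$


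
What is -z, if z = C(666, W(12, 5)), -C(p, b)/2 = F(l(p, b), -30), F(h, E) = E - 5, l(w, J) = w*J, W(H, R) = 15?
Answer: -70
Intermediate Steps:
l(w, J) = J*w
F(h, E) = -5 + E
C(p, b) = 70 (C(p, b) = -2*(-5 - 30) = -2*(-35) = 70)
z = 70
-z = -1*70 = -70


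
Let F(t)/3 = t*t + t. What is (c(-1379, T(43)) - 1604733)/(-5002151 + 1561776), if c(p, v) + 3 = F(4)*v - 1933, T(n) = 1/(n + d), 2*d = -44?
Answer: 11246663/24082625 ≈ 0.46700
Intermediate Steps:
F(t) = 3*t + 3*t² (F(t) = 3*(t*t + t) = 3*(t² + t) = 3*(t + t²) = 3*t + 3*t²)
d = -22 (d = (½)*(-44) = -22)
T(n) = 1/(-22 + n) (T(n) = 1/(n - 22) = 1/(-22 + n))
c(p, v) = -1936 + 60*v (c(p, v) = -3 + ((3*4*(1 + 4))*v - 1933) = -3 + ((3*4*5)*v - 1933) = -3 + (60*v - 1933) = -3 + (-1933 + 60*v) = -1936 + 60*v)
(c(-1379, T(43)) - 1604733)/(-5002151 + 1561776) = ((-1936 + 60/(-22 + 43)) - 1604733)/(-5002151 + 1561776) = ((-1936 + 60/21) - 1604733)/(-3440375) = ((-1936 + 60*(1/21)) - 1604733)*(-1/3440375) = ((-1936 + 20/7) - 1604733)*(-1/3440375) = (-13532/7 - 1604733)*(-1/3440375) = -11246663/7*(-1/3440375) = 11246663/24082625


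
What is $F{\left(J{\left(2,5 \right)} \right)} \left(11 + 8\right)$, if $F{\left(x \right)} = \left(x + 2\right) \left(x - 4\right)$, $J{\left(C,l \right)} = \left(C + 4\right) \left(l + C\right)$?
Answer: $31768$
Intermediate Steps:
$J{\left(C,l \right)} = \left(4 + C\right) \left(C + l\right)$
$F{\left(x \right)} = \left(-4 + x\right) \left(2 + x\right)$ ($F{\left(x \right)} = \left(2 + x\right) \left(-4 + x\right) = \left(-4 + x\right) \left(2 + x\right)$)
$F{\left(J{\left(2,5 \right)} \right)} \left(11 + 8\right) = \left(-8 + \left(2^{2} + 4 \cdot 2 + 4 \cdot 5 + 2 \cdot 5\right)^{2} - 2 \left(2^{2} + 4 \cdot 2 + 4 \cdot 5 + 2 \cdot 5\right)\right) \left(11 + 8\right) = \left(-8 + \left(4 + 8 + 20 + 10\right)^{2} - 2 \left(4 + 8 + 20 + 10\right)\right) 19 = \left(-8 + 42^{2} - 84\right) 19 = \left(-8 + 1764 - 84\right) 19 = 1672 \cdot 19 = 31768$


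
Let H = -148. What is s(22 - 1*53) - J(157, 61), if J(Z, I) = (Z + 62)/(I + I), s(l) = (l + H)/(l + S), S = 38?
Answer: -23371/854 ≈ -27.367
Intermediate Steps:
s(l) = (-148 + l)/(38 + l) (s(l) = (l - 148)/(l + 38) = (-148 + l)/(38 + l))
J(Z, I) = (62 + Z)/(2*I) (J(Z, I) = (62 + Z)/((2*I)) = (62 + Z)*(1/(2*I)) = (62 + Z)/(2*I))
s(22 - 1*53) - J(157, 61) = (-148 + (22 - 1*53))/(38 + (22 - 1*53)) - (62 + 157)/(2*61) = (-148 + (22 - 53))/(38 + (22 - 53)) - 219/(2*61) = (-148 - 31)/(38 - 31) - 1*219/122 = -179/7 - 219/122 = -23371/854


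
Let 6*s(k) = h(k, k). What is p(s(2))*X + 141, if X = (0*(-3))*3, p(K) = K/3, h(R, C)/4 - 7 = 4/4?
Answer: 141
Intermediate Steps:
h(R, C) = 32 (h(R, C) = 28 + 4*(4/4) = 28 + 4*(4*(¼)) = 28 + 4*1 = 28 + 4 = 32)
s(k) = 16/3 (s(k) = (⅙)*32 = 16/3)
p(K) = K/3 (p(K) = K*(⅓) = K/3)
X = 0 (X = 0*3 = 0)
p(s(2))*X + 141 = ((⅓)*(16/3))*0 + 141 = (16/9)*0 + 141 = 0 + 141 = 141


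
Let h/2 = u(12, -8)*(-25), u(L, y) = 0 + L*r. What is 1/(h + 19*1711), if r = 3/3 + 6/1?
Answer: 1/28309 ≈ 3.5324e-5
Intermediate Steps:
r = 7 (r = 3*(⅓) + 6*1 = 1 + 6 = 7)
u(L, y) = 7*L (u(L, y) = 0 + L*7 = 0 + 7*L = 7*L)
h = -4200 (h = 2*((7*12)*(-25)) = 2*(84*(-25)) = 2*(-2100) = -4200)
1/(h + 19*1711) = 1/(-4200 + 19*1711) = 1/(-4200 + 32509) = 1/28309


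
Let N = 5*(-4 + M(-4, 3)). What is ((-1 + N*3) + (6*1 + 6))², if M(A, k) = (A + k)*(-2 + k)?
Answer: 4096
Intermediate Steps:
M(A, k) = (-2 + k)*(A + k)
N = -25 (N = 5*(-4 + (3² - 2*(-4) - 2*3 - 4*3)) = 5*(-4 + (9 + 8 - 6 - 12)) = 5*(-4 - 1) = 5*(-5) = -25)
((-1 + N*3) + (6*1 + 6))² = ((-1 - 25*3) + (6*1 + 6))² = ((-1 - 75) + (6 + 6))² = (-76 + 12)² = (-64)² = 4096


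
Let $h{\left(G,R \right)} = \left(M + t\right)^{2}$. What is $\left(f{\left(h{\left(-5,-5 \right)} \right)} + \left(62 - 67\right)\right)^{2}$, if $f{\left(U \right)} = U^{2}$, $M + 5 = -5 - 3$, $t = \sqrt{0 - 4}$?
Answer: $306568656 - 841389120 i \approx 3.0657 \cdot 10^{8} - 8.4139 \cdot 10^{8} i$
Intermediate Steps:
$t = 2 i$ ($t = \sqrt{-4} = 2 i \approx 2.0 i$)
$M = -13$ ($M = -5 - 8 = -13$)
$h{\left(G,R \right)} = \left(-13 + 2 i\right)^{2}$
$\left(f{\left(h{\left(-5,-5 \right)} \right)} + \left(62 - 67\right)\right)^{2} = \left(\left(165 - 52 i\right)^{2} + \left(62 - 67\right)\right)^{2} = \left(\left(165 - 52 i\right)^{2} - 5\right)^{2} = \left(-5 + \left(165 - 52 i\right)^{2}\right)^{2}$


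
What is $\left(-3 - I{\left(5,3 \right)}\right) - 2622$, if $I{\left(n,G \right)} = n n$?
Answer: $-2650$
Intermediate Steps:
$I{\left(n,G \right)} = n^{2}$
$\left(-3 - I{\left(5,3 \right)}\right) - 2622 = \left(-3 - 5^{2}\right) - 2622 = \left(-3 - 25\right) - 2622 = -28 - 2622 = -2650$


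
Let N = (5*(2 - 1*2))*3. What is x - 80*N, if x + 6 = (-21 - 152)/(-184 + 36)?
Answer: -715/148 ≈ -4.8311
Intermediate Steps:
x = -715/148 (x = -6 + (-21 - 152)/(-184 + 36) = -6 - 173/(-148) = -6 - 173*(-1/148) = -6 + 173/148 = -715/148 ≈ -4.8311)
N = 0 (N = (5*(2 - 2))*3 = (5*0)*3 = 0*3 = 0)
x - 80*N = -715/148 - 80*0 = -715/148 + 0 = -715/148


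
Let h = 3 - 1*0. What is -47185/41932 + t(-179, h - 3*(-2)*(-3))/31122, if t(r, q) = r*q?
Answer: -225984025/217501284 ≈ -1.0390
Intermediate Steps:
h = 3 (h = 3 + 0 = 3)
t(r, q) = q*r
-47185/41932 + t(-179, h - 3*(-2)*(-3))/31122 = -47185/41932 + ((3 - 3*(-2)*(-3))*(-179))/31122 = -47185*1/41932 + ((3 + 6*(-3))*(-179))*(1/31122) = -47185/41932 + ((3 - 18)*(-179))*(1/31122) = -47185/41932 - 15*(-179)*(1/31122) = -47185/41932 + 2685*(1/31122) = -47185/41932 + 895/10374 = -225984025/217501284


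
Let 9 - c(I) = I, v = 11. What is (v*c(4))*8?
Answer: 440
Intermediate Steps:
c(I) = 9 - I
(v*c(4))*8 = (11*(9 - 1*4))*8 = (11*(9 - 4))*8 = (11*5)*8 = 55*8 = 440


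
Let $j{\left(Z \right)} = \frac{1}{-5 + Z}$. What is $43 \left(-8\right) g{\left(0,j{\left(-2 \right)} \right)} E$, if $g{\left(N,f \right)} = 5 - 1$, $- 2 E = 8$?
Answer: $5504$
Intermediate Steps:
$E = -4$ ($E = \left(- \frac{1}{2}\right) 8 = -4$)
$g{\left(N,f \right)} = 4$
$43 \left(-8\right) g{\left(0,j{\left(-2 \right)} \right)} E = 43 \left(-8\right) 4 \left(-4\right) = \left(-344\right) \left(-16\right) = 5504$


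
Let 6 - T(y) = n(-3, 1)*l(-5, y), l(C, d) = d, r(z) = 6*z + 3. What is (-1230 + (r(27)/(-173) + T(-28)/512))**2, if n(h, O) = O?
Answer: 2971725934304521/1961426944 ≈ 1.5151e+6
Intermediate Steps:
r(z) = 3 + 6*z
T(y) = 6 - y
(-1230 + (r(27)/(-173) + T(-28)/512))**2 = (-1230 + ((3 + 6*27)/(-173) + (6 - 1*(-28))/512))**2 = (-1230 + ((3 + 162)*(-1/173) + (6 + 28)*(1/512)))**2 = (-1230 + (165*(-1/173) + 34*(1/512)))**2 = (-1230 + (-165/173 + 17/256))**2 = (-1230 - 39299/44288)**2 = (-54513539/44288)**2 = 2971725934304521/1961426944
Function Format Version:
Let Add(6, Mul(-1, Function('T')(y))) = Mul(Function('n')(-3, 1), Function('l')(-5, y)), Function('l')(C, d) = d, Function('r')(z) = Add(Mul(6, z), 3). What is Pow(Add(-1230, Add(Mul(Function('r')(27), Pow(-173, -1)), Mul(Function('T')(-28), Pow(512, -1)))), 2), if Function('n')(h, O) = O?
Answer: Rational(2971725934304521, 1961426944) ≈ 1.5151e+6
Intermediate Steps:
Function('r')(z) = Add(3, Mul(6, z))
Function('T')(y) = Add(6, Mul(-1, y)) (Function('T')(y) = Add(6, Mul(-1, Mul(1, y))) = Add(6, Mul(-1, y)))
Pow(Add(-1230, Add(Mul(Function('r')(27), Pow(-173, -1)), Mul(Function('T')(-28), Pow(512, -1)))), 2) = Pow(Add(-1230, Add(Mul(Add(3, Mul(6, 27)), Pow(-173, -1)), Mul(Add(6, Mul(-1, -28)), Pow(512, -1)))), 2) = Pow(Add(-1230, Add(Mul(Add(3, 162), Rational(-1, 173)), Mul(Add(6, 28), Rational(1, 512)))), 2) = Pow(Add(-1230, Add(Mul(165, Rational(-1, 173)), Mul(34, Rational(1, 512)))), 2) = Pow(Add(-1230, Add(Rational(-165, 173), Rational(17, 256))), 2) = Pow(Add(-1230, Rational(-39299, 44288)), 2) = Pow(Rational(-54513539, 44288), 2) = Rational(2971725934304521, 1961426944)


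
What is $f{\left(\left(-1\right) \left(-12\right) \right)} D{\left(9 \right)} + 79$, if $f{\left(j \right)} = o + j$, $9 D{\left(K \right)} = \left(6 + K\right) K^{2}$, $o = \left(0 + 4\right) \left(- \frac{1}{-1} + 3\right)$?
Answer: $3859$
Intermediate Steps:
$o = 16$ ($o = 4 \left(\left(-1\right) \left(-1\right) + 3\right) = 4 \left(1 + 3\right) = 4 \cdot 4 = 16$)
$D{\left(K \right)} = \frac{K^{2} \left(6 + K\right)}{9}$ ($D{\left(K \right)} = \frac{\left(6 + K\right) K^{2}}{9} = \frac{K^{2} \left(6 + K\right)}{9}$)
$f{\left(j \right)} = 16 + j$
$f{\left(\left(-1\right) \left(-12\right) \right)} D{\left(9 \right)} + 79 = \left(16 - -12\right) \frac{9^{2} \left(6 + 9\right)}{9} + 79 = \left(16 + 12\right) \frac{1}{9} \cdot 81 \cdot 15 + 79 = 28 \cdot 135 + 79 = 3780 + 79 = 3859$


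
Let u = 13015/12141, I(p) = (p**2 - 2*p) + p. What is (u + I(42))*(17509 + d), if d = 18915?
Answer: 40104390232/639 ≈ 6.2761e+7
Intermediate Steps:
I(p) = p**2 - p
u = 685/639 (u = 13015*(1/12141) = 685/639 ≈ 1.0720)
(u + I(42))*(17509 + d) = (685/639 + 42*(-1 + 42))*(17509 + 18915) = (685/639 + 42*41)*36424 = (685/639 + 1722)*36424 = (1101043/639)*36424 = 40104390232/639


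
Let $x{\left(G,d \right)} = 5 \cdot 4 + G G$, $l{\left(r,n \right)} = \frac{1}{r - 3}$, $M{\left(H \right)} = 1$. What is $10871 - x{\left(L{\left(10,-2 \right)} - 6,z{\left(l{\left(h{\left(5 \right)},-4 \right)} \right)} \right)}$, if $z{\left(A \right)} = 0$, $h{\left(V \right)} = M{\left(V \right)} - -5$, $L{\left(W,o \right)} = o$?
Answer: $10787$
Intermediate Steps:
$h{\left(V \right)} = 6$ ($h{\left(V \right)} = 1 - -5 = 1 + 5 = 6$)
$l{\left(r,n \right)} = \frac{1}{-3 + r}$
$x{\left(G,d \right)} = 20 + G^{2}$
$10871 - x{\left(L{\left(10,-2 \right)} - 6,z{\left(l{\left(h{\left(5 \right)},-4 \right)} \right)} \right)} = 10871 - \left(20 + \left(-2 - 6\right)^{2}\right) = 10871 - \left(20 + \left(-8\right)^{2}\right) = 10871 - \left(20 + 64\right) = 10871 - 84 = 10787$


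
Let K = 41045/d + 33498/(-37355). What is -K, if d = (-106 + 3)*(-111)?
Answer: -1150253341/427079715 ≈ -2.6933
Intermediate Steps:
d = 11433 (d = -103*(-111) = 11433)
K = 1150253341/427079715 (K = 41045/11433 + 33498/(-37355) = 41045*(1/11433) + 33498*(-1/37355) = 41045/11433 - 33498/37355 = 1150253341/427079715 ≈ 2.6933)
-K = -1*1150253341/427079715 = -1150253341/427079715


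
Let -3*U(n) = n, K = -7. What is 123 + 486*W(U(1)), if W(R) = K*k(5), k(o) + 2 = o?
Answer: -10083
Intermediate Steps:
k(o) = -2 + o
U(n) = -n/3
W(R) = -21 (W(R) = -7*(-2 + 5) = -7*3 = -21)
123 + 486*W(U(1)) = 123 + 486*(-21) = 123 - 10206 = -10083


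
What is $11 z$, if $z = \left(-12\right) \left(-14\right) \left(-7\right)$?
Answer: $-12936$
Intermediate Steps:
$z = -1176$ ($z = 168 \left(-7\right) = -1176$)
$11 z = 11 \left(-1176\right) = -12936$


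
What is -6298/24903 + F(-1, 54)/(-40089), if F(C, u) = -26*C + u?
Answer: -84824254/332778789 ≈ -0.25490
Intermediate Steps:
F(C, u) = u - 26*C
-6298/24903 + F(-1, 54)/(-40089) = -6298/24903 + (54 - 26*(-1))/(-40089) = -6298*1/24903 + (54 + 26)*(-1/40089) = -6298/24903 + 80*(-1/40089) = -6298/24903 - 80/40089 = -84824254/332778789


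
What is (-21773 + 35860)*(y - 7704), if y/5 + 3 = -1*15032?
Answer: -1167516473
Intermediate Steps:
y = -75175 (y = -15 + 5*(-1*15032) = -15 + 5*(-15032) = -15 - 75160 = -75175)
(-21773 + 35860)*(y - 7704) = (-21773 + 35860)*(-75175 - 7704) = 14087*(-82879) = -1167516473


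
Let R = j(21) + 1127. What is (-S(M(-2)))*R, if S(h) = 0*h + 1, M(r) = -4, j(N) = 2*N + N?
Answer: -1190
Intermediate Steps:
j(N) = 3*N
R = 1190 (R = 3*21 + 1127 = 63 + 1127 = 1190)
S(h) = 1 (S(h) = 0 + 1 = 1)
(-S(M(-2)))*R = -1*1*1190 = -1*1190 = -1190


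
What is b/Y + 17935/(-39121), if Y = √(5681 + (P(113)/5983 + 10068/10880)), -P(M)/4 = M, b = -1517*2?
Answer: -17935/39121 - 12136*√94047137513263410/92465060331 ≈ -40.709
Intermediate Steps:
b = -3034
P(M) = -4*M
Y = √94047137513263410/4068440 (Y = √(5681 + (-4*113/5983 + 10068/10880)) = √(5681 + (-452*1/5983 + 10068*(1/10880))) = √(5681 + (-452/5983 + 2517/2720)) = √(5681 + 13829771/16273760) = √(92465060331/16273760) = √94047137513263410/4068440 ≈ 75.378)
b/Y + 17935/(-39121) = -3034*4*√94047137513263410/92465060331 + 17935/(-39121) = -12136*√94047137513263410/92465060331 + 17935*(-1/39121) = -12136*√94047137513263410/92465060331 - 17935/39121 = -17935/39121 - 12136*√94047137513263410/92465060331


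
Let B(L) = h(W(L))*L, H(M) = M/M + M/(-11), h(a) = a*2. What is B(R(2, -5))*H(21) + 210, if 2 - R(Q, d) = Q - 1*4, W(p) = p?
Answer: 1990/11 ≈ 180.91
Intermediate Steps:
R(Q, d) = 6 - Q (R(Q, d) = 2 - (Q - 1*4) = 2 - (Q - 4) = 2 - (-4 + Q) = 2 + (4 - Q) = 6 - Q)
h(a) = 2*a
H(M) = 1 - M/11 (H(M) = 1 + M*(-1/11) = 1 - M/11)
B(L) = 2*L² (B(L) = (2*L)*L = 2*L²)
B(R(2, -5))*H(21) + 210 = (2*(6 - 1*2)²)*(1 - 1/11*21) + 210 = (2*(6 - 2)²)*(1 - 21/11) + 210 = (2*4²)*(-10/11) + 210 = (2*16)*(-10/11) + 210 = 32*(-10/11) + 210 = -320/11 + 210 = 1990/11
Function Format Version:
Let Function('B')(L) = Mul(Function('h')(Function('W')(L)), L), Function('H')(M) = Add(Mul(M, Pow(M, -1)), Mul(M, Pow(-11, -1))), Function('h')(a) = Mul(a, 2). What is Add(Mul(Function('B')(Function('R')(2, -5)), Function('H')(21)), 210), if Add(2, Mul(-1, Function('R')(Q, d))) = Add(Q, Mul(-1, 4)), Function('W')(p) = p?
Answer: Rational(1990, 11) ≈ 180.91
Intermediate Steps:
Function('R')(Q, d) = Add(6, Mul(-1, Q)) (Function('R')(Q, d) = Add(2, Mul(-1, Add(Q, Mul(-1, 4)))) = Add(2, Mul(-1, Add(Q, -4))) = Add(2, Mul(-1, Add(-4, Q))) = Add(2, Add(4, Mul(-1, Q))) = Add(6, Mul(-1, Q)))
Function('h')(a) = Mul(2, a)
Function('H')(M) = Add(1, Mul(Rational(-1, 11), M)) (Function('H')(M) = Add(1, Mul(M, Rational(-1, 11))) = Add(1, Mul(Rational(-1, 11), M)))
Function('B')(L) = Mul(2, Pow(L, 2)) (Function('B')(L) = Mul(Mul(2, L), L) = Mul(2, Pow(L, 2)))
Add(Mul(Function('B')(Function('R')(2, -5)), Function('H')(21)), 210) = Add(Mul(Mul(2, Pow(Add(6, Mul(-1, 2)), 2)), Add(1, Mul(Rational(-1, 11), 21))), 210) = Add(Mul(Mul(2, Pow(Add(6, -2), 2)), Add(1, Rational(-21, 11))), 210) = Add(Mul(Mul(2, Pow(4, 2)), Rational(-10, 11)), 210) = Add(Mul(Mul(2, 16), Rational(-10, 11)), 210) = Add(Mul(32, Rational(-10, 11)), 210) = Add(Rational(-320, 11), 210) = Rational(1990, 11)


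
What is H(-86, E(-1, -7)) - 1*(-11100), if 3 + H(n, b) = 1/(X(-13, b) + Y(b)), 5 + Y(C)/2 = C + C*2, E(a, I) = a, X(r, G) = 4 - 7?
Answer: 210842/19 ≈ 11097.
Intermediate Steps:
X(r, G) = -3
Y(C) = -10 + 6*C (Y(C) = -10 + 2*(C + C*2) = -10 + 2*(C + 2*C) = -10 + 2*(3*C) = -10 + 6*C)
H(n, b) = -3 + 1/(-13 + 6*b) (H(n, b) = -3 + 1/(-3 + (-10 + 6*b)) = -3 + 1/(-13 + 6*b))
H(-86, E(-1, -7)) - 1*(-11100) = 2*(20 - 9*(-1))/(-13 + 6*(-1)) - 1*(-11100) = 2*(20 + 9)/(-13 - 6) + 11100 = 2*29/(-19) + 11100 = 2*(-1/19)*29 + 11100 = -58/19 + 11100 = 210842/19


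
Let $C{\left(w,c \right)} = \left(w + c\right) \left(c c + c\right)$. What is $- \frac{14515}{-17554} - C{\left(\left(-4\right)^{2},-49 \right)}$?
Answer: $\frac{1362485779}{17554} \approx 77617.0$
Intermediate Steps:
$C{\left(w,c \right)} = \left(c + w\right) \left(c + c^{2}\right)$ ($C{\left(w,c \right)} = \left(c + w\right) \left(c^{2} + c\right) = \left(c + w\right) \left(c + c^{2}\right)$)
$- \frac{14515}{-17554} - C{\left(\left(-4\right)^{2},-49 \right)} = - \frac{14515}{-17554} - - 49 \left(-49 + \left(-4\right)^{2} + \left(-49\right)^{2} - 49 \left(-4\right)^{2}\right) = \left(-14515\right) \left(- \frac{1}{17554}\right) - - 49 \left(-49 + 16 + 2401 - 784\right) = \frac{14515}{17554} - - 49 \left(-49 + 16 + 2401 - 784\right) = \frac{14515}{17554} - \left(-49\right) 1584 = \frac{14515}{17554} - -77616 = \frac{14515}{17554} + 77616 = \frac{1362485779}{17554}$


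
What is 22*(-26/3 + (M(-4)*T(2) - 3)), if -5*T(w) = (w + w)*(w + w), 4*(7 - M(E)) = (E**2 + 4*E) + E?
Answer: -12298/15 ≈ -819.87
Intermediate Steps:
M(E) = 7 - 5*E/4 - E**2/4 (M(E) = 7 - ((E**2 + 4*E) + E)/4 = 7 - (E**2 + 5*E)/4 = 7 + (-5*E/4 - E**2/4) = 7 - 5*E/4 - E**2/4)
T(w) = -4*w**2/5 (T(w) = -(w + w)*(w + w)/5 = -2*w*2*w/5 = -4*w**2/5)
22*(-26/3 + (M(-4)*T(2) - 3)) = 22*(-26/3 + ((7 - 5/4*(-4) - 1/4*(-4)**2)*(-4/5*2**2) - 3)) = 22*(-26*1/3 + ((7 + 5 - 1/4*16)*(-4/5*4) - 3)) = 22*(-26/3 + ((7 + 5 - 4)*(-16/5) - 3)) = 22*(-26/3 + (8*(-16/5) - 3)) = 22*(-26/3 + (-128/5 - 3)) = 22*(-26/3 - 143/5) = 22*(-559/15) = -12298/15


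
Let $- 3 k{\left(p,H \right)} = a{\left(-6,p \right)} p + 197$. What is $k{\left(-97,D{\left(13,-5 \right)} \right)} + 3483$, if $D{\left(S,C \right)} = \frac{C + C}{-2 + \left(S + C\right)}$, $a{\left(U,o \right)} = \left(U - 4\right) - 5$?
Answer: $\frac{8797}{3} \approx 2932.3$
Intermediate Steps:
$a{\left(U,o \right)} = -9 + U$ ($a{\left(U,o \right)} = \left(-4 + U\right) - 5 = -9 + U$)
$D{\left(S,C \right)} = \frac{2 C}{-2 + C + S}$ ($D{\left(S,C \right)} = \frac{2 C}{-2 + \left(C + S\right)} = \frac{2 C}{-2 + C + S}$)
$k{\left(p,H \right)} = - \frac{197}{3} + 5 p$ ($k{\left(p,H \right)} = - \frac{\left(-9 - 6\right) p + 197}{3} = - \frac{- 15 p + 197}{3} = - \frac{197 - 15 p}{3} = - \frac{197}{3} + 5 p$)
$k{\left(-97,D{\left(13,-5 \right)} \right)} + 3483 = \left(- \frac{197}{3} + 5 \left(-97\right)\right) + 3483 = \left(- \frac{197}{3} - 485\right) + 3483 = - \frac{1652}{3} + 3483 = \frac{8797}{3}$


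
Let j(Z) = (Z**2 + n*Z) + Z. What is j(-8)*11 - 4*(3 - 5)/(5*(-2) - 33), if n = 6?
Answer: 3776/43 ≈ 87.814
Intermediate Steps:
j(Z) = Z**2 + 7*Z (j(Z) = (Z**2 + 6*Z) + Z = Z**2 + 7*Z)
j(-8)*11 - 4*(3 - 5)/(5*(-2) - 33) = -8*(7 - 8)*11 - 4*(3 - 5)/(5*(-2) - 33) = -8*(-1)*11 - (-8)/(-10 - 33) = 8*11 - (-8)/(-43) = 88 - (-8)*(-1)/43 = 88 - 4*2/43 = 88 - 8/43 = 3776/43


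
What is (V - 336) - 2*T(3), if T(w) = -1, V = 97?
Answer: -237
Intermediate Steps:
(V - 336) - 2*T(3) = (97 - 336) - 2*(-1) = -239 + 2 = -237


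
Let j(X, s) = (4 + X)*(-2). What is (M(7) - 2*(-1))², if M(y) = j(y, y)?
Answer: 400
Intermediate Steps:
j(X, s) = -8 - 2*X
M(y) = -8 - 2*y
(M(7) - 2*(-1))² = ((-8 - 2*7) - 2*(-1))² = ((-8 - 14) + 2)² = (-22 + 2)² = (-20)² = 400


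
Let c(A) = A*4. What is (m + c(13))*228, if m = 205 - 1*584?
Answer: -74556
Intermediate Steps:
c(A) = 4*A
m = -379 (m = 205 - 584 = -379)
(m + c(13))*228 = (-379 + 4*13)*228 = (-379 + 52)*228 = -327*228 = -74556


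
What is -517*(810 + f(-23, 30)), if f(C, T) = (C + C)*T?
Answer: 294690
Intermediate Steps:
f(C, T) = 2*C*T (f(C, T) = (2*C)*T = 2*C*T)
-517*(810 + f(-23, 30)) = -517*(810 + 2*(-23)*30) = -517*(810 - 1380) = -517*(-570) = 294690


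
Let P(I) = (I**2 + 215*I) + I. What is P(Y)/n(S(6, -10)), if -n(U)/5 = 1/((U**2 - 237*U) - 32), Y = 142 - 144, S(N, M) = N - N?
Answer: -13696/5 ≈ -2739.2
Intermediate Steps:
S(N, M) = 0
Y = -2
P(I) = I**2 + 216*I
n(U) = -5/(-32 + U**2 - 237*U) (n(U) = -5/((U**2 - 237*U) - 32) = -5/(-32 + U**2 - 237*U))
P(Y)/n(S(6, -10)) = (-2*(216 - 2))/((5/(32 - 1*0**2 + 237*0))) = (-2*214)/((5/(32 - 1*0 + 0))) = -428/(5/(32 + 0 + 0)) = -428/(5/32) = -428/(5*(1/32)) = -428/5/32 = -428*32/5 = -13696/5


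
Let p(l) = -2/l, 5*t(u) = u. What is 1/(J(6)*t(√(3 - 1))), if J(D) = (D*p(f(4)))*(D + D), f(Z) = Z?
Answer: -5*√2/72 ≈ -0.098209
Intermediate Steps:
t(u) = u/5
J(D) = -D² (J(D) = (D*(-2/4))*(D + D) = (D*(-2*¼))*(2*D) = (D*(-½))*(2*D) = (-D/2)*(2*D) = -D²)
1/(J(6)*t(√(3 - 1))) = 1/((-1*6²)*(√(3 - 1)/5)) = 1/((-1*36)*(√2/5)) = 1/(-36*√2/5) = -5*√2/72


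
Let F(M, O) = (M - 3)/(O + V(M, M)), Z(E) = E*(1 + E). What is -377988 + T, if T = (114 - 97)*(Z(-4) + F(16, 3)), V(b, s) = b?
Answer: -7177675/19 ≈ -3.7777e+5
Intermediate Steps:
F(M, O) = (-3 + M)/(M + O) (F(M, O) = (M - 3)/(O + M) = (-3 + M)/(M + O))
T = 4097/19 (T = (114 - 97)*(-4*(1 - 4) + (-3 + 16)/(16 + 3)) = 17*(-4*(-3) + 13/19) = 17*(12 + (1/19)*13) = 17*(12 + 13/19) = 17*(241/19) = 4097/19 ≈ 215.63)
-377988 + T = -377988 + 4097/19 = -7177675/19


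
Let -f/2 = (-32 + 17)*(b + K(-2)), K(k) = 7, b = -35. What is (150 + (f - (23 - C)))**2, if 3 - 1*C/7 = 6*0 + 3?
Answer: 508369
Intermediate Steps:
C = 0 (C = 21 - 7*(6*0 + 3) = 21 - 7*(0 + 3) = 21 - 7*3 = 21 - 21 = 0)
f = -840 (f = -2*(-32 + 17)*(-35 + 7) = -(-30)*(-28) = -2*420 = -840)
(150 + (f - (23 - C)))**2 = (150 + (-840 - (23 - 1*0)))**2 = (150 + (-840 - (23 + 0)))**2 = (150 + (-840 - 1*23))**2 = (150 + (-840 - 23))**2 = (150 - 863)**2 = (-713)**2 = 508369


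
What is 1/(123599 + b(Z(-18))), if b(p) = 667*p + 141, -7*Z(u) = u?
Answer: 7/878186 ≈ 7.9710e-6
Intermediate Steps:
Z(u) = -u/7
b(p) = 141 + 667*p
1/(123599 + b(Z(-18))) = 1/(123599 + (141 + 667*(-⅐*(-18)))) = 1/(123599 + (141 + 667*(18/7))) = 1/(123599 + (141 + 12006/7)) = 1/(123599 + 12993/7) = 1/(878186/7) = 7/878186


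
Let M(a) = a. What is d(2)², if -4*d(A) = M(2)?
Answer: ¼ ≈ 0.25000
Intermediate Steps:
d(A) = -½ (d(A) = -¼*2 = -½)
d(2)² = (-½)² = ¼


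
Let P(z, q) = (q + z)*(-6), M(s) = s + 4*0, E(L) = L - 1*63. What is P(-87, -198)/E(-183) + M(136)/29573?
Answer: -8422729/1212493 ≈ -6.9466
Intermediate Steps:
E(L) = -63 + L (E(L) = L - 63 = -63 + L)
M(s) = s (M(s) = s + 0 = s)
P(z, q) = -6*q - 6*z
P(-87, -198)/E(-183) + M(136)/29573 = (-6*(-198) - 6*(-87))/(-63 - 183) + 136/29573 = (1188 + 522)/(-246) + 136*(1/29573) = 1710*(-1/246) + 136/29573 = -285/41 + 136/29573 = -8422729/1212493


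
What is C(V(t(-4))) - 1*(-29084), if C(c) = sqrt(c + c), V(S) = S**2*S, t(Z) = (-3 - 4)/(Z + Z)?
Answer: 29084 + 7*sqrt(7)/16 ≈ 29085.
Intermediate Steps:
t(Z) = -7/(2*Z) (t(Z) = -7*1/(2*Z) = -7/(2*Z))
V(S) = S**3
C(c) = sqrt(2)*sqrt(c) (C(c) = sqrt(2*c) = sqrt(2)*sqrt(c))
C(V(t(-4))) - 1*(-29084) = sqrt(2)*sqrt((-7/2/(-4))**3) - 1*(-29084) = sqrt(2)*sqrt((-7/2*(-1/4))**3) + 29084 = sqrt(2)*sqrt((7/8)**3) + 29084 = sqrt(2)*sqrt(343/512) + 29084 = sqrt(2)*(7*sqrt(14)/32) + 29084 = 7*sqrt(7)/16 + 29084 = 29084 + 7*sqrt(7)/16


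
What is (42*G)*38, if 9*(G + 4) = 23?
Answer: -6916/3 ≈ -2305.3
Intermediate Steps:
G = -13/9 (G = -4 + (⅑)*23 = -4 + 23/9 = -13/9 ≈ -1.4444)
(42*G)*38 = (42*(-13/9))*38 = -182/3*38 = -6916/3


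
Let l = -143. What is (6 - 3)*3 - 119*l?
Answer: 17026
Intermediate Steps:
(6 - 3)*3 - 119*l = (6 - 3)*3 - 119*(-143) = 3*3 + 17017 = 9 + 17017 = 17026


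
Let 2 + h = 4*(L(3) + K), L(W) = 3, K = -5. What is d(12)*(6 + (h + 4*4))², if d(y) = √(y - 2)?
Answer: 144*√10 ≈ 455.37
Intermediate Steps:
h = -10 (h = -2 + 4*(3 - 5) = -2 + 4*(-2) = -2 - 8 = -10)
d(y) = √(-2 + y)
d(12)*(6 + (h + 4*4))² = √(-2 + 12)*(6 + (-10 + 4*4))² = √10*(6 + (-10 + 16))² = √10*(6 + 6)² = √10*12² = √10*144 = 144*√10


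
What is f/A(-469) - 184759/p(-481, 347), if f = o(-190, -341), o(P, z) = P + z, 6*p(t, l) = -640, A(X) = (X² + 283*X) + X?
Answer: 9618334797/5552960 ≈ 1732.1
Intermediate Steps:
A(X) = X² + 284*X
p(t, l) = -320/3 (p(t, l) = (⅙)*(-640) = -320/3)
f = -531 (f = -190 - 341 = -531)
f/A(-469) - 184759/p(-481, 347) = -531*(-1/(469*(284 - 469))) - 184759/(-320/3) = -531/((-469*(-185))) - 184759*(-3/320) = -531/86765 + 554277/320 = 9618334797/5552960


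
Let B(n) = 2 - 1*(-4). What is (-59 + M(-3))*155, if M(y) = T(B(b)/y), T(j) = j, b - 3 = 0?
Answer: -9455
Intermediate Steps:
b = 3 (b = 3 + 0 = 3)
B(n) = 6 (B(n) = 2 + 4 = 6)
M(y) = 6/y
(-59 + M(-3))*155 = (-59 + 6/(-3))*155 = (-59 + 6*(-⅓))*155 = (-59 - 2)*155 = -61*155 = -9455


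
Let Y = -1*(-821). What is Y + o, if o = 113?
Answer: 934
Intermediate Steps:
Y = 821
Y + o = 821 + 113 = 934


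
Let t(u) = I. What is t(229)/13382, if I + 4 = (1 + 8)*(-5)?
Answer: -49/13382 ≈ -0.0036616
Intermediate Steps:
I = -49 (I = -4 + (1 + 8)*(-5) = -4 + 9*(-5) = -4 - 45 = -49)
t(u) = -49
t(229)/13382 = -49/13382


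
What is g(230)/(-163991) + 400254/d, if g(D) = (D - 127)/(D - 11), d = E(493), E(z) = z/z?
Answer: 14374733763263/35914029 ≈ 4.0025e+5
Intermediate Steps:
E(z) = 1
d = 1
g(D) = (-127 + D)/(-11 + D)
g(230)/(-163991) + 400254/d = ((-127 + 230)/(-11 + 230))/(-163991) + 400254/1 = (103/219)*(-1/163991) + 400254*1 = ((1/219)*103)*(-1/163991) + 400254 = (103/219)*(-1/163991) + 400254 = -103/35914029 + 400254 = 14374733763263/35914029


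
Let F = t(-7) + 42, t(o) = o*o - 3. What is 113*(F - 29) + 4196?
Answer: 10863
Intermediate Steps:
t(o) = -3 + o² (t(o) = o² - 3 = -3 + o²)
F = 88 (F = (-3 + (-7)²) + 42 = (-3 + 49) + 42 = 46 + 42 = 88)
113*(F - 29) + 4196 = 113*(88 - 29) + 4196 = 113*59 + 4196 = 6667 + 4196 = 10863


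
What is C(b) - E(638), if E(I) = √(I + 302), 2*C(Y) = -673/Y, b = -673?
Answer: ½ - 2*√235 ≈ -30.159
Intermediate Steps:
C(Y) = -673/(2*Y) (C(Y) = (-673/Y)/2 = -673/(2*Y))
E(I) = √(302 + I)
C(b) - E(638) = -673/2/(-673) - √(302 + 638) = -673/2*(-1/673) - √940 = ½ - 2*√235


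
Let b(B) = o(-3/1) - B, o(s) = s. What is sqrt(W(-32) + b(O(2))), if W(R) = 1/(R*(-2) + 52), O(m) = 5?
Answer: 3*I*sqrt(2987)/58 ≈ 2.8269*I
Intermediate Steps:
b(B) = -3 - B (b(B) = -3/1 - B = -3*1 - B = -3 - B)
W(R) = 1/(52 - 2*R) (W(R) = 1/(-2*R + 52) = 1/(52 - 2*R))
sqrt(W(-32) + b(O(2))) = sqrt(-1/(-52 + 2*(-32)) + (-3 - 1*5)) = sqrt(-1/(-52 - 64) + (-3 - 5)) = sqrt(-1/(-116) - 8) = sqrt(-1*(-1/116) - 8) = sqrt(1/116 - 8) = sqrt(-927/116) = 3*I*sqrt(2987)/58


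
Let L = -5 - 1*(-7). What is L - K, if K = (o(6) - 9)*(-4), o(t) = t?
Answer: -10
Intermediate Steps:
L = 2 (L = -5 + 7 = 2)
K = 12 (K = (6 - 9)*(-4) = -3*(-4) = 12)
L - K = 2 - 1*12 = 2 - 12 = -10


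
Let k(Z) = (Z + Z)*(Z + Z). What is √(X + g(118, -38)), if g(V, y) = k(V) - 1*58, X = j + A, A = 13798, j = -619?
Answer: √68817 ≈ 262.33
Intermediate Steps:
X = 13179 (X = -619 + 13798 = 13179)
k(Z) = 4*Z² (k(Z) = (2*Z)*(2*Z) = 4*Z²)
g(V, y) = -58 + 4*V² (g(V, y) = 4*V² - 1*58 = 4*V² - 58 = -58 + 4*V²)
√(X + g(118, -38)) = √(13179 + (-58 + 4*118²)) = √(13179 + (-58 + 4*13924)) = √(13179 + (-58 + 55696)) = √(13179 + 55638) = √68817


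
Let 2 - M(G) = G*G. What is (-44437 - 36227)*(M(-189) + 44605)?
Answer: -716780304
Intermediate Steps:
M(G) = 2 - G² (M(G) = 2 - G*G = 2 - G²)
(-44437 - 36227)*(M(-189) + 44605) = (-44437 - 36227)*((2 - 1*(-189)²) + 44605) = -80664*((2 - 1*35721) + 44605) = -80664*((2 - 35721) + 44605) = -80664*(-35719 + 44605) = -80664*8886 = -716780304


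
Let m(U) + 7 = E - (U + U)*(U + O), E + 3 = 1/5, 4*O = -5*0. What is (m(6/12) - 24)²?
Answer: 117649/100 ≈ 1176.5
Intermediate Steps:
O = 0 (O = (-5*0)/4 = (¼)*0 = 0)
E = -14/5 (E = -3 + 1/5 = -3 + ⅕ = -14/5 ≈ -2.8000)
m(U) = -49/5 - 2*U² (m(U) = -7 + (-14/5 - (U + U)*(U + 0)) = -7 + (-14/5 - 2*U*U) = -7 + (-14/5 - 2*U²) = -49/5 - 2*U²)
(m(6/12) - 24)² = ((-49/5 - 2*(6/12)²) - 24)² = ((-49/5 - 2*(6*(1/12))²) - 24)² = ((-49/5 - 2*(½)²) - 24)² = ((-49/5 - 2*¼) - 24)² = ((-49/5 - ½) - 24)² = (-103/10 - 24)² = (-343/10)² = 117649/100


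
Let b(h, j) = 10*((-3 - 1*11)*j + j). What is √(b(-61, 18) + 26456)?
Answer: 2*√6029 ≈ 155.29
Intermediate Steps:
b(h, j) = -130*j (b(h, j) = 10*((-3 - 11)*j + j) = 10*(-14*j + j) = 10*(-13*j) = -130*j)
√(b(-61, 18) + 26456) = √(-130*18 + 26456) = √(-2340 + 26456) = √24116 = 2*√6029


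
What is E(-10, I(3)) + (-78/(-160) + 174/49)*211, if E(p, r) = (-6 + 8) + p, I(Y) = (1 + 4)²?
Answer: 3308981/3920 ≈ 844.13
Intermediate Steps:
I(Y) = 25 (I(Y) = 5² = 25)
E(p, r) = 2 + p
E(-10, I(3)) + (-78/(-160) + 174/49)*211 = (2 - 10) + (-78/(-160) + 174/49)*211 = -8 + (-78*(-1/160) + 174*(1/49))*211 = -8 + (39/80 + 174/49)*211 = -8 + (15831/3920)*211 = -8 + 3340341/3920 = 3308981/3920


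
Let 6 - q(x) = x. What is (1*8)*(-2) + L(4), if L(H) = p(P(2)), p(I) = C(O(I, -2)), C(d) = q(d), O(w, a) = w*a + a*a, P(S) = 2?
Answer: -10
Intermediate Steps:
q(x) = 6 - x
O(w, a) = a² + a*w (O(w, a) = a*w + a² = a² + a*w)
C(d) = 6 - d
p(I) = 2 + 2*I (p(I) = 6 - (-2)*(-2 + I) = 6 - (4 - 2*I) = 6 + (-4 + 2*I) = 2 + 2*I)
L(H) = 6 (L(H) = 2 + 2*2 = 2 + 4 = 6)
(1*8)*(-2) + L(4) = (1*8)*(-2) + 6 = 8*(-2) + 6 = -16 + 6 = -10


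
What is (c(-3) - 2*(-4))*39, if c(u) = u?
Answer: 195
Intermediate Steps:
(c(-3) - 2*(-4))*39 = (-3 - 2*(-4))*39 = (-3 + 8)*39 = 5*39 = 195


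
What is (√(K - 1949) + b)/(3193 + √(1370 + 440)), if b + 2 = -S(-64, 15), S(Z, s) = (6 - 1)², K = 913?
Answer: -(27 - 2*I*√259)/(3193 + √1810) ≈ -0.0083448 + 0.0099479*I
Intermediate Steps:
S(Z, s) = 25 (S(Z, s) = 5² = 25)
b = -27 (b = -2 - 1*25 = -2 - 25 = -27)
(√(K - 1949) + b)/(3193 + √(1370 + 440)) = (√(913 - 1949) - 27)/(3193 + √(1370 + 440)) = (√(-1036) - 27)/(3193 + √1810) = (2*I*√259 - 27)/(3193 + √1810) = (-27 + 2*I*√259)/(3193 + √1810)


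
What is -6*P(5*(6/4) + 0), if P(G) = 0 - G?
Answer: 45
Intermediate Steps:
P(G) = -G
-6*P(5*(6/4) + 0) = -(-6)*(5*(6/4) + 0) = -(-6)*(5*(6*(1/4)) + 0) = -(-6)*(5*(3/2) + 0) = -(-6)*(15/2 + 0) = -(-6)*15/2 = -6*(-15/2) = 45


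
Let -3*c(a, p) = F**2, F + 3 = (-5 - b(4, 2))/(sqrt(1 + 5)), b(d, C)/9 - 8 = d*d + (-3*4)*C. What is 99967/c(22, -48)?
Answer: -142153074/841 + 53982180*sqrt(6)/841 ≈ -11801.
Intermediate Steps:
b(d, C) = 72 - 108*C + 9*d**2 (b(d, C) = 72 + 9*(d*d + (-3*4)*C) = 72 + 9*(d**2 - 12*C) = 72 + (-108*C + 9*d**2) = 72 - 108*C + 9*d**2)
F = -3 - 5*sqrt(6)/6 (F = -3 + (-5 - (72 - 108*2 + 9*4**2))/(sqrt(1 + 5)) = -3 + (-5 - (72 - 216 + 9*16))/(sqrt(6)) = -3 + (-5 - (72 - 216 + 144))*(sqrt(6)/6) = -3 + (-5 - 1*0)*(sqrt(6)/6) = -3 + (-5 + 0)*(sqrt(6)/6) = -3 - 5*sqrt(6)/6 ≈ -5.0412)
c(a, p) = -(-3 - 5*sqrt(6)/6)**2/3
99967/c(22, -48) = 99967/(-79/18 - 5*sqrt(6)/3)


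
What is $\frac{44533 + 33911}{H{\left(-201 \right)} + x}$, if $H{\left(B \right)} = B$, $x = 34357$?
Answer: $\frac{19611}{8539} \approx 2.2966$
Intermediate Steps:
$\frac{44533 + 33911}{H{\left(-201 \right)} + x} = \frac{44533 + 33911}{-201 + 34357} = \frac{78444}{34156} = 78444 \cdot \frac{1}{34156} = \frac{19611}{8539}$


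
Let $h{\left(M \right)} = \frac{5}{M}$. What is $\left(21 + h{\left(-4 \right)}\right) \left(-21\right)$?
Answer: $- \frac{1659}{4} \approx -414.75$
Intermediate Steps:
$\left(21 + h{\left(-4 \right)}\right) \left(-21\right) = \left(21 + \frac{5}{-4}\right) \left(-21\right) = \left(21 + 5 \left(- \frac{1}{4}\right)\right) \left(-21\right) = \left(21 - \frac{5}{4}\right) \left(-21\right) = \frac{79}{4} \left(-21\right) = - \frac{1659}{4}$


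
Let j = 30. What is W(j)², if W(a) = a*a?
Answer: 810000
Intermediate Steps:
W(a) = a²
W(j)² = (30²)² = 900² = 810000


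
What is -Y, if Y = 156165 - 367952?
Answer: 211787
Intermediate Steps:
Y = -211787
-Y = -1*(-211787) = 211787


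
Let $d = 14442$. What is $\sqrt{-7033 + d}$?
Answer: $\sqrt{7409} \approx 86.076$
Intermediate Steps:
$\sqrt{-7033 + d} = \sqrt{-7033 + 14442} = \sqrt{7409}$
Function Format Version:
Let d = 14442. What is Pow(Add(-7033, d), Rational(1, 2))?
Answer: Pow(7409, Rational(1, 2)) ≈ 86.076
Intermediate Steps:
Pow(Add(-7033, d), Rational(1, 2)) = Pow(Add(-7033, 14442), Rational(1, 2)) = Pow(7409, Rational(1, 2))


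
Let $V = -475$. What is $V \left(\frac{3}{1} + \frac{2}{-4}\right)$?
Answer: $- \frac{2375}{2} \approx -1187.5$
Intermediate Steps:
$V \left(\frac{3}{1} + \frac{2}{-4}\right) = - 475 \left(\frac{3}{1} + \frac{2}{-4}\right) = - 475 \left(3 \cdot 1 + 2 \left(- \frac{1}{4}\right)\right) = - 475 \left(3 - \frac{1}{2}\right) = \left(-475\right) \frac{5}{2} = - \frac{2375}{2}$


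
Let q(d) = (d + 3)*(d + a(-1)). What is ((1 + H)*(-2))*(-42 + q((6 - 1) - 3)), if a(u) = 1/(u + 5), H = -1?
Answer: 0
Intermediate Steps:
a(u) = 1/(5 + u)
q(d) = (3 + d)*(1/4 + d) (q(d) = (d + 3)*(d + 1/(5 - 1)) = (3 + d)*(d + 1/4) = (3 + d)*(1/4 + d))
((1 + H)*(-2))*(-42 + q((6 - 1) - 3)) = ((1 - 1)*(-2))*(-42 + (3/4 + ((6 - 1) - 3)**2 + 13*((6 - 1) - 3)/4)) = (0*(-2))*(-42 + (3/4 + (5 - 3)**2 + 13*(5 - 3)/4)) = 0*(-42 + (3/4 + 2**2 + (13/4)*2)) = 0*(-42 + (3/4 + 4 + 13/2)) = 0*(-42 + 45/4) = 0*(-123/4) = 0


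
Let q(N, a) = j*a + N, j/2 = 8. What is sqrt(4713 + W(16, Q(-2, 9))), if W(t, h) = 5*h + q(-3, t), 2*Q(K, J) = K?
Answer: 11*sqrt(41) ≈ 70.434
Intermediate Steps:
j = 16 (j = 2*8 = 16)
Q(K, J) = K/2
q(N, a) = N + 16*a (q(N, a) = 16*a + N = N + 16*a)
W(t, h) = -3 + 5*h + 16*t (W(t, h) = 5*h + (-3 + 16*t) = -3 + 5*h + 16*t)
sqrt(4713 + W(16, Q(-2, 9))) = sqrt(4713 + (-3 + 5*((1/2)*(-2)) + 16*16)) = sqrt(4713 + (-3 + 5*(-1) + 256)) = sqrt(4713 + (-3 - 5 + 256)) = sqrt(4713 + 248) = sqrt(4961) = 11*sqrt(41)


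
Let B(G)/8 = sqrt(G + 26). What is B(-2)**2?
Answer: 1536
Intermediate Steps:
B(G) = 8*sqrt(26 + G) (B(G) = 8*sqrt(G + 26) = 8*sqrt(26 + G))
B(-2)**2 = (8*sqrt(26 - 2))**2 = (8*sqrt(24))**2 = (8*(2*sqrt(6)))**2 = (16*sqrt(6))**2 = 1536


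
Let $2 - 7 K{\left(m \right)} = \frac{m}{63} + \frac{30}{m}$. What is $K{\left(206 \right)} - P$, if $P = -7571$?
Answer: $\frac{343888348}{45423} \approx 7570.8$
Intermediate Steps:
$K{\left(m \right)} = \frac{2}{7} - \frac{30}{7 m} - \frac{m}{441}$ ($K{\left(m \right)} = \frac{2}{7} - \frac{\frac{m}{63} + \frac{30}{m}}{7} = \frac{2}{7} - \frac{\frac{30}{m} + \frac{m}{63}}{7} = \frac{2}{7} - \left(\frac{m}{441} + \frac{30}{7 m}\right) = \frac{2}{7} - \frac{30}{7 m} - \frac{m}{441}$)
$K{\left(206 \right)} - P = \frac{-1890 - 206 \left(-126 + 206\right)}{441 \cdot 206} - -7571 = \frac{1}{441} \cdot \frac{1}{206} \left(-1890 - 206 \cdot 80\right) + 7571 = \frac{1}{441} \cdot \frac{1}{206} \left(-1890 - 16480\right) + 7571 = \frac{1}{441} \cdot \frac{1}{206} \left(-18370\right) + 7571 = - \frac{9185}{45423} + 7571 = \frac{343888348}{45423}$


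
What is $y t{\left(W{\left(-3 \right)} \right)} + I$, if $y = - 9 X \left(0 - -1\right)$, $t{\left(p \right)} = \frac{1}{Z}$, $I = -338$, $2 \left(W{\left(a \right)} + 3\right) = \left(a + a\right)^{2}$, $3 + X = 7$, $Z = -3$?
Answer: $-326$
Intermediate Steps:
$X = 4$ ($X = -3 + 7 = 4$)
$W{\left(a \right)} = -3 + 2 a^{2}$ ($W{\left(a \right)} = -3 + \frac{\left(a + a\right)^{2}}{2} = -3 + \frac{\left(2 a\right)^{2}}{2} = -3 + \frac{4 a^{2}}{2} = -3 + 2 a^{2}$)
$t{\left(p \right)} = - \frac{1}{3}$ ($t{\left(p \right)} = \frac{1}{-3} = - \frac{1}{3}$)
$y = -36$ ($y = \left(-9\right) 4 \left(0 - -1\right) = - 36 \left(0 + 1\right) = \left(-36\right) 1 = -36$)
$y t{\left(W{\left(-3 \right)} \right)} + I = \left(-36\right) \left(- \frac{1}{3}\right) - 338 = 12 - 338 = -326$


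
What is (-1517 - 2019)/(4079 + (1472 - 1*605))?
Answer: -1768/2473 ≈ -0.71492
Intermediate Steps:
(-1517 - 2019)/(4079 + (1472 - 1*605)) = -3536/(4079 + (1472 - 605)) = -3536/(4079 + 867) = -3536/4946 = -3536*1/4946 = -1768/2473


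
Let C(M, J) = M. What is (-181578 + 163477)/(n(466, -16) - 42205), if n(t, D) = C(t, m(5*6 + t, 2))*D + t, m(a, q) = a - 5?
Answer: 18101/49195 ≈ 0.36794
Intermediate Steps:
m(a, q) = -5 + a
n(t, D) = t + D*t (n(t, D) = t*D + t = D*t + t = t + D*t)
(-181578 + 163477)/(n(466, -16) - 42205) = (-181578 + 163477)/(466*(1 - 16) - 42205) = -18101/(466*(-15) - 42205) = -18101/(-6990 - 42205) = -18101/(-49195) = -18101*(-1/49195) = 18101/49195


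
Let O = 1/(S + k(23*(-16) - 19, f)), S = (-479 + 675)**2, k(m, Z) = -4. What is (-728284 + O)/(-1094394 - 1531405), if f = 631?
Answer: 27974845007/100862191188 ≈ 0.27736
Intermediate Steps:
S = 38416 (S = 196**2 = 38416)
O = 1/38412 (O = 1/(38416 - 4) = 1/38412 ≈ 2.6034e-5)
(-728284 + O)/(-1094394 - 1531405) = (-728284 + 1/38412)/(-1094394 - 1531405) = -27974845007/38412/(-2625799) = -27974845007/38412*(-1/2625799) = 27974845007/100862191188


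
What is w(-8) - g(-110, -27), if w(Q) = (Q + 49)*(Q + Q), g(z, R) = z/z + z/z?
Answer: -658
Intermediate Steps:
g(z, R) = 2 (g(z, R) = 1 + 1 = 2)
w(Q) = 2*Q*(49 + Q) (w(Q) = (49 + Q)*(2*Q) = 2*Q*(49 + Q))
w(-8) - g(-110, -27) = 2*(-8)*(49 - 8) - 1*2 = 2*(-8)*41 - 2 = -656 - 2 = -658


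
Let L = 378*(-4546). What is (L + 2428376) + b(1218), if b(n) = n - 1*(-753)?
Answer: 711959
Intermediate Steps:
L = -1718388
b(n) = 753 + n (b(n) = n + 753 = 753 + n)
(L + 2428376) + b(1218) = (-1718388 + 2428376) + (753 + 1218) = 709988 + 1971 = 711959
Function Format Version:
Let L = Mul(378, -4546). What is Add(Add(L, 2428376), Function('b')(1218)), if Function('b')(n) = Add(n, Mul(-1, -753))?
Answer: 711959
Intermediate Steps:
L = -1718388
Function('b')(n) = Add(753, n) (Function('b')(n) = Add(n, 753) = Add(753, n))
Add(Add(L, 2428376), Function('b')(1218)) = Add(Add(-1718388, 2428376), Add(753, 1218)) = Add(709988, 1971) = 711959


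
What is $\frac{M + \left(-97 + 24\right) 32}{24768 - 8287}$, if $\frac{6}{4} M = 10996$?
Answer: $\frac{14984}{49443} \approx 0.30306$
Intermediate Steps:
$M = \frac{21992}{3}$ ($M = \frac{2}{3} \cdot 10996 = \frac{21992}{3} \approx 7330.7$)
$\frac{M + \left(-97 + 24\right) 32}{24768 - 8287} = \frac{\frac{21992}{3} + \left(-97 + 24\right) 32}{24768 - 8287} = \frac{\frac{21992}{3} - 2336}{16481} = \left(\frac{21992}{3} - 2336\right) \frac{1}{16481} = \frac{14984}{3} \cdot \frac{1}{16481} = \frac{14984}{49443}$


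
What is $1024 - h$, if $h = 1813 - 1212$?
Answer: $423$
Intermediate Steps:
$h = 601$ ($h = 1813 - 1212 = 601$)
$1024 - h = 1024 - 601 = 423$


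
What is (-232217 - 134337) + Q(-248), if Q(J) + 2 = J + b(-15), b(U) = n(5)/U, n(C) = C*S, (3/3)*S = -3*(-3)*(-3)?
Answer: -366795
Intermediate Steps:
S = -27 (S = -3*(-3)*(-3) = 9*(-3) = -27)
n(C) = -27*C (n(C) = C*(-27) = -27*C)
b(U) = -135/U (b(U) = (-27*5)/U = -135/U)
Q(J) = 7 + J (Q(J) = -2 + (J - 135/(-15)) = -2 + (J - 135*(-1/15)) = -2 + (J + 9) = -2 + (9 + J) = 7 + J)
(-232217 - 134337) + Q(-248) = (-232217 - 134337) + (7 - 248) = -366554 - 241 = -366795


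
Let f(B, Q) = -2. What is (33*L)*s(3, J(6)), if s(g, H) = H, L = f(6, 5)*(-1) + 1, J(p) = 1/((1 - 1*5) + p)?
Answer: 99/2 ≈ 49.500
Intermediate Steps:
J(p) = 1/(-4 + p) (J(p) = 1/((1 - 5) + p) = 1/(-4 + p))
L = 3 (L = -2*(-1) + 1 = 2 + 1 = 3)
(33*L)*s(3, J(6)) = (33*3)/(-4 + 6) = 99/2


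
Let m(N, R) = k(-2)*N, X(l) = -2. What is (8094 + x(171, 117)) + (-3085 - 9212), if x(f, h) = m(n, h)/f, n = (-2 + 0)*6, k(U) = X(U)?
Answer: -239563/57 ≈ -4202.9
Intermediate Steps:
k(U) = -2
n = -12 (n = -2*6 = -12)
m(N, R) = -2*N
x(f, h) = 24/f (x(f, h) = (-2*(-12))/f = 24/f)
(8094 + x(171, 117)) + (-3085 - 9212) = (8094 + 24/171) + (-3085 - 9212) = (8094 + 24*(1/171)) - 12297 = (8094 + 8/57) - 12297 = 461366/57 - 12297 = -239563/57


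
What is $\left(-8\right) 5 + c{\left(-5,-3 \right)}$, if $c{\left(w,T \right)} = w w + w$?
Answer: $-20$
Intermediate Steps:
$c{\left(w,T \right)} = w + w^{2}$ ($c{\left(w,T \right)} = w^{2} + w = w + w^{2}$)
$\left(-8\right) 5 + c{\left(-5,-3 \right)} = \left(-8\right) 5 - 5 \left(1 - 5\right) = -40 - -20 = -40 + 20 = -20$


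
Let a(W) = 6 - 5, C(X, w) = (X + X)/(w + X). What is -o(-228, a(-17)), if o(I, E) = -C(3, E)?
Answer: 3/2 ≈ 1.5000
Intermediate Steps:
C(X, w) = 2*X/(X + w) (C(X, w) = (2*X)/(X + w) = 2*X/(X + w))
a(W) = 1
o(I, E) = -6/(3 + E) (o(I, E) = -2*3/(3 + E) = -6/(3 + E))
-o(-228, a(-17)) = -(-6)/(3 + 1) = -(-6)/4 = -1*(-3/2) = 3/2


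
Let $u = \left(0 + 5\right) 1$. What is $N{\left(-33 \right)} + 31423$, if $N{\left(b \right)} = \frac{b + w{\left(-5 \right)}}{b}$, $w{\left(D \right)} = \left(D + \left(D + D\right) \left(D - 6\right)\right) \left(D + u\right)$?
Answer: $31424$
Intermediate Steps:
$u = 5$ ($u = 5 \cdot 1 = 5$)
$w{\left(D \right)} = \left(5 + D\right) \left(D + 2 D \left(-6 + D\right)\right)$ ($w{\left(D \right)} = \left(D + \left(D + D\right) \left(D - 6\right)\right) \left(D + 5\right) = \left(D + 2 D \left(-6 + D\right)\right) \left(5 + D\right) = \left(5 + D\right) \left(D + 2 D \left(-6 + D\right)\right)$)
$N{\left(b \right)} = 1$ ($N{\left(b \right)} = \frac{b - 5 \left(-55 - -5 + 2 \left(-5\right)^{2}\right)}{b} = \frac{b - 5 \left(-55 + 5 + 2 \cdot 25\right)}{b} = \frac{b - 5 \left(-55 + 5 + 50\right)}{b} = \frac{b - 0}{b} = \frac{b + 0}{b} = \frac{b}{b} = 1$)
$N{\left(-33 \right)} + 31423 = 1 + 31423 = 31424$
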